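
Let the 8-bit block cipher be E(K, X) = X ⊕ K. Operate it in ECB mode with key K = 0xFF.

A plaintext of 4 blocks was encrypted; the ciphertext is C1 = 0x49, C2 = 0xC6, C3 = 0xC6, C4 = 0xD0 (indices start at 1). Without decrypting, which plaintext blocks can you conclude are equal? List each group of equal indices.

P2 = P3

ECB encrypts each block independently with the same key, so equal ciphertext blocks imply equal plaintext blocks.
C2 = C3 = 0xC6, so P2 = P3.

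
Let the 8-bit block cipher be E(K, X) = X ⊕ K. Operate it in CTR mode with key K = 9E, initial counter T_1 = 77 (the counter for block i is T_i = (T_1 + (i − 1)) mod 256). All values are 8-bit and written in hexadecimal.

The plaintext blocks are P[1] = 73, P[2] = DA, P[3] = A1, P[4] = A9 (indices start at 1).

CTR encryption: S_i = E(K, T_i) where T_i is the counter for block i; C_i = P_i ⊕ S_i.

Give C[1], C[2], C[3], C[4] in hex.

C[1]: T = 77, S = E(K, T) = E9; 73 ⊕ E9 = 9A.
C[2]: T = 78, S = E(K, T) = E6; DA ⊕ E6 = 3C.
C[3]: T = 79, S = E(K, T) = E7; A1 ⊕ E7 = 46.
C[4]: T = 7A, S = E(K, T) = E4; A9 ⊕ E4 = 4D.

C[1] = 9A, C[2] = 3C, C[3] = 46, C[4] = 4D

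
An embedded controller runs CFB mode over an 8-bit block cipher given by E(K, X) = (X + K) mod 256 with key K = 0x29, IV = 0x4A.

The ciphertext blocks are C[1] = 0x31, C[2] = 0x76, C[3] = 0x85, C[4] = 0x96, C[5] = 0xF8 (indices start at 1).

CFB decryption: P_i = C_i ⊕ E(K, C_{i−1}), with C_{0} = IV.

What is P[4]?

P[4]: E(K, 0x85) = 0xAE; 0x96 ⊕ 0xAE = 0x38.

P[4] = 0x38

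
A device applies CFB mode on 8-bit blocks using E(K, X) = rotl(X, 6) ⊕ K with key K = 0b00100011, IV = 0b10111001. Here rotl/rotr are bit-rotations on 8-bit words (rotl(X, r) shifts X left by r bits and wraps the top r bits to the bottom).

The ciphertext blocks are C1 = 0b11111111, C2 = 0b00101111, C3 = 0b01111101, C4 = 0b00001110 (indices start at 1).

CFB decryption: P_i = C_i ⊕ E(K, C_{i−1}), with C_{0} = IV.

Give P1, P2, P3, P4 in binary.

P1: E(K, 0b10111001) = 0b01001101; 0b11111111 ⊕ 0b01001101 = 0b10110010.
P2: E(K, 0b11111111) = 0b11011100; 0b00101111 ⊕ 0b11011100 = 0b11110011.
P3: E(K, 0b00101111) = 0b11101000; 0b01111101 ⊕ 0b11101000 = 0b10010101.
P4: E(K, 0b01111101) = 0b01111100; 0b00001110 ⊕ 0b01111100 = 0b01110010.

P1 = 0b10110010, P2 = 0b11110011, P3 = 0b10010101, P4 = 0b01110010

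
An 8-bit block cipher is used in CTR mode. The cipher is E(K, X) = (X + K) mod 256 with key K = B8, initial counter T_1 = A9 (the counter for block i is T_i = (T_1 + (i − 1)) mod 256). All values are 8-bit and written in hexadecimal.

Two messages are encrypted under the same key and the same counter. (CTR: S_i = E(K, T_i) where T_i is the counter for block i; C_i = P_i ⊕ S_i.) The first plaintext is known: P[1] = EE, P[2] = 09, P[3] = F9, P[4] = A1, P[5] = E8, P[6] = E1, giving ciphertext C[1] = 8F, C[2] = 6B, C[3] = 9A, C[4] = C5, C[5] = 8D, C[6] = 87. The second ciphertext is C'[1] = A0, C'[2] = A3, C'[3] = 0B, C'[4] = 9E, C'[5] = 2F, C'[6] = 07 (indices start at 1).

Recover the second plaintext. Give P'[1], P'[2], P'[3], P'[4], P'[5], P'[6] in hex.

In CTR with a reused counter, both messages share the same keystream S_i, so C_i ⊕ C'_i = P_i ⊕ P'_i and thus P'_i = P_i ⊕ C_i ⊕ C'_i.
P'[1]: EE ⊕ 8F ⊕ A0 = C1.
P'[2]: 09 ⊕ 6B ⊕ A3 = C1.
P'[3]: F9 ⊕ 9A ⊕ 0B = 68.
P'[4]: A1 ⊕ C5 ⊕ 9E = FA.
P'[5]: E8 ⊕ 8D ⊕ 2F = 4A.
P'[6]: E1 ⊕ 87 ⊕ 07 = 61.

P'[1] = C1, P'[2] = C1, P'[3] = 68, P'[4] = FA, P'[5] = 4A, P'[6] = 61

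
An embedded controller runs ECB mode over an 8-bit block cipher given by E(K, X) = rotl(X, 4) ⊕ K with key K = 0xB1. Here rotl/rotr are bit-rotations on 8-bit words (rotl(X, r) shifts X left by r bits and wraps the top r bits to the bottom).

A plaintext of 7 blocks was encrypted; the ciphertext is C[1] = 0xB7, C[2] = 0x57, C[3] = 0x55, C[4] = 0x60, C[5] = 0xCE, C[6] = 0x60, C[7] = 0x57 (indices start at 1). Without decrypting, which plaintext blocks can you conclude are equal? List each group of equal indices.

P[2] = P[7]; P[4] = P[6]

ECB encrypts each block independently with the same key, so equal ciphertext blocks imply equal plaintext blocks.
C[2] = C[7] = 0x57, so P[2] = P[7].
C[4] = C[6] = 0x60, so P[4] = P[6].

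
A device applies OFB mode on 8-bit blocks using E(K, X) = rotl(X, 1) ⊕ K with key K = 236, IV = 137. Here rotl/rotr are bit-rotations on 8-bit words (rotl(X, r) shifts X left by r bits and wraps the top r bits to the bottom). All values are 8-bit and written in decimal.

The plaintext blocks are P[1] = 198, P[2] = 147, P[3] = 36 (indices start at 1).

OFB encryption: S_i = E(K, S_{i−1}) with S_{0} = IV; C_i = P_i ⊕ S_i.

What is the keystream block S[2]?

19

C[1]: S = E(K, 137) = 255; 198 ⊕ 255 = 57.
C[2]: S = E(K, 255) = 19; 147 ⊕ 19 = 128.
So S[2] = 19.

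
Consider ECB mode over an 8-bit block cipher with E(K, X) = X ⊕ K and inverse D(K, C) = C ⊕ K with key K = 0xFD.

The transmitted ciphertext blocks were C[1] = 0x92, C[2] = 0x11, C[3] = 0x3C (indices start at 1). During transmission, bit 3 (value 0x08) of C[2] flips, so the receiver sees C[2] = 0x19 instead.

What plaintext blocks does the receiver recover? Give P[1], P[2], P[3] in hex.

ECB decryption: P_i = D(K, C_i).
Only C[2] changed, to 0x19. In ECB, a change in C_i affects only P_i. Decrypting the received ciphertext:
P[1]: D(K, 0x92) = 0x6F.
P[2]: D(K, 0x19) = 0xE4.
P[3]: D(K, 0x3C) = 0xC1.
Blocks that differ from the original plaintext: P[2].

P[1] = 0x6F, P[2] = 0xE4, P[3] = 0xC1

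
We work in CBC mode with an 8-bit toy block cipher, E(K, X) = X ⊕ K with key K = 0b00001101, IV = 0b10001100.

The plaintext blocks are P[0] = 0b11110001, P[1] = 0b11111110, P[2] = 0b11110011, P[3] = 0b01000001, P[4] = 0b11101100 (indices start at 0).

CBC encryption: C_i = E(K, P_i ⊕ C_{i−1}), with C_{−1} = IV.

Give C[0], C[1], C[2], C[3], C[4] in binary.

C[0] = 0b01110000, C[1] = 0b10000011, C[2] = 0b01111101, C[3] = 0b00110001, C[4] = 0b11010000

C[0]: P[0] ⊕ 0b10001100 = 0b01111101; E(K, 0b01111101) = 0b01110000.
C[1]: P[1] ⊕ 0b01110000 = 0b10001110; E(K, 0b10001110) = 0b10000011.
C[2]: P[2] ⊕ 0b10000011 = 0b01110000; E(K, 0b01110000) = 0b01111101.
C[3]: P[3] ⊕ 0b01111101 = 0b00111100; E(K, 0b00111100) = 0b00110001.
C[4]: P[4] ⊕ 0b00110001 = 0b11011101; E(K, 0b11011101) = 0b11010000.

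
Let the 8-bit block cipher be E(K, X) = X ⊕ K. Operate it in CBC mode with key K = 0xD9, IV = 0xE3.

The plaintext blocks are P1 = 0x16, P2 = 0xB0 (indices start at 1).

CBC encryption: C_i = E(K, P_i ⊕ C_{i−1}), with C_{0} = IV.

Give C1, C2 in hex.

C1 = 0x2C, C2 = 0x45

C1: P1 ⊕ 0xE3 = 0xF5; E(K, 0xF5) = 0x2C.
C2: P2 ⊕ 0x2C = 0x9C; E(K, 0x9C) = 0x45.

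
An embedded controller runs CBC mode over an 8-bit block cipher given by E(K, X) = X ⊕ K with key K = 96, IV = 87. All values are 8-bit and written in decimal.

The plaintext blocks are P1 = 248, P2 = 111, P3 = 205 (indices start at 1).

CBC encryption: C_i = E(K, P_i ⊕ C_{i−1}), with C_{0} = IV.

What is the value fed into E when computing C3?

C1: P1 ⊕ 87 = 175; E(K, 175) = 207.
C2: P2 ⊕ 207 = 160; E(K, 160) = 192.
C3: P3 ⊕ 192 = 13; E(K, 13) = 109.
So the input to E for block 3 is 13.

13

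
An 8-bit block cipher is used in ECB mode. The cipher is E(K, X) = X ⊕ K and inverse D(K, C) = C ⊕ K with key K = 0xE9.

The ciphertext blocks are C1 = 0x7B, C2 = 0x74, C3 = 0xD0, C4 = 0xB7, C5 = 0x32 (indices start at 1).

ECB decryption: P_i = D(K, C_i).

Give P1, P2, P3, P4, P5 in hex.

P1: D(K, 0x7B) = 0x92.
P2: D(K, 0x74) = 0x9D.
P3: D(K, 0xD0) = 0x39.
P4: D(K, 0xB7) = 0x5E.
P5: D(K, 0x32) = 0xDB.

P1 = 0x92, P2 = 0x9D, P3 = 0x39, P4 = 0x5E, P5 = 0xDB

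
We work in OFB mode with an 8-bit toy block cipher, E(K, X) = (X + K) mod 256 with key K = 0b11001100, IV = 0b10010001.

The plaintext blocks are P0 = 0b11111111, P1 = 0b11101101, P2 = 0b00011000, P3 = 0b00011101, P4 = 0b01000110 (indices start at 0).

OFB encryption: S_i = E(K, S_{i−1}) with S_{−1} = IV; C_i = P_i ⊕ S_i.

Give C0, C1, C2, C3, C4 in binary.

C0: S = E(K, 0b10010001) = 0b01011101; 0b11111111 ⊕ 0b01011101 = 0b10100010.
C1: S = E(K, 0b01011101) = 0b00101001; 0b11101101 ⊕ 0b00101001 = 0b11000100.
C2: S = E(K, 0b00101001) = 0b11110101; 0b00011000 ⊕ 0b11110101 = 0b11101101.
C3: S = E(K, 0b11110101) = 0b11000001; 0b00011101 ⊕ 0b11000001 = 0b11011100.
C4: S = E(K, 0b11000001) = 0b10001101; 0b01000110 ⊕ 0b10001101 = 0b11001011.

C0 = 0b10100010, C1 = 0b11000100, C2 = 0b11101101, C3 = 0b11011100, C4 = 0b11001011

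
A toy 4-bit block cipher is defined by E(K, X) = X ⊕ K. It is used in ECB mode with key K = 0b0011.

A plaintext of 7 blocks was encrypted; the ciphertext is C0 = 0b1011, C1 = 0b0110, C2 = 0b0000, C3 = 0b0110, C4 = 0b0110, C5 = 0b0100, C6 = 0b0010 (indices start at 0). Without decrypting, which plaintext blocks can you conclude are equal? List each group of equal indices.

ECB encrypts each block independently with the same key, so equal ciphertext blocks imply equal plaintext blocks.
C1 = C3 = C4 = 0b0110, so P1 = P3 = P4.

P1 = P3 = P4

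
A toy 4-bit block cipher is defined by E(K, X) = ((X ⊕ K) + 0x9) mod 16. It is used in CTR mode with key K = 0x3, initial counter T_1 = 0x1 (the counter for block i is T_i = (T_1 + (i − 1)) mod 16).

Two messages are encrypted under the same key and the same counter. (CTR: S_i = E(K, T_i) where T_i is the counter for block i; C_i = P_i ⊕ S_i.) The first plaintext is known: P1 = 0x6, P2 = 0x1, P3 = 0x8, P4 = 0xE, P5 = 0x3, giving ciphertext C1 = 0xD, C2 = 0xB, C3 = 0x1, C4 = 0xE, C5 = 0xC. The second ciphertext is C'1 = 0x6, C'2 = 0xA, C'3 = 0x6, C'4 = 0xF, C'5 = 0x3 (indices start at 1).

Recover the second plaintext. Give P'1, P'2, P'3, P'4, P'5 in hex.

In CTR with a reused counter, both messages share the same keystream S_i, so C_i ⊕ C'_i = P_i ⊕ P'_i and thus P'_i = P_i ⊕ C_i ⊕ C'_i.
P'1: 0x6 ⊕ 0xD ⊕ 0x6 = 0xD.
P'2: 0x1 ⊕ 0xB ⊕ 0xA = 0x0.
P'3: 0x8 ⊕ 0x1 ⊕ 0x6 = 0xF.
P'4: 0xE ⊕ 0xE ⊕ 0xF = 0xF.
P'5: 0x3 ⊕ 0xC ⊕ 0x3 = 0xC.

P'1 = 0xD, P'2 = 0x0, P'3 = 0xF, P'4 = 0xF, P'5 = 0xC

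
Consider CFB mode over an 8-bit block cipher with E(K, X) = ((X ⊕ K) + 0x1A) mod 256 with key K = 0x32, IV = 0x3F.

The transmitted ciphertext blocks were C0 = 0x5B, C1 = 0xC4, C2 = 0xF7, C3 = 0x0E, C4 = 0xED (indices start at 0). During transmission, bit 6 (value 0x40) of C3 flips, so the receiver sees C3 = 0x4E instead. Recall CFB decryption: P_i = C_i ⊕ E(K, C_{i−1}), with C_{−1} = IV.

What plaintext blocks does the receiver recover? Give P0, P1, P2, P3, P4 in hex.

P0 = 0x7C, P1 = 0x47, P2 = 0xE7, P3 = 0x91, P4 = 0x7B

Only C3 changed, to 0x4E. In CFB, a change in C_i flips the same bit in P_i and garbles P_{i+1}. Decrypting the received ciphertext:
P0: E(K, 0x3F) = 0x27; 0x5B ⊕ 0x27 = 0x7C.
P1: E(K, 0x5B) = 0x83; 0xC4 ⊕ 0x83 = 0x47.
P2: E(K, 0xC4) = 0x10; 0xF7 ⊕ 0x10 = 0xE7.
P3: E(K, 0xF7) = 0xDF; 0x4E ⊕ 0xDF = 0x91.
P4: E(K, 0x4E) = 0x96; 0xED ⊕ 0x96 = 0x7B.
Blocks that differ from the original plaintext: P3, P4.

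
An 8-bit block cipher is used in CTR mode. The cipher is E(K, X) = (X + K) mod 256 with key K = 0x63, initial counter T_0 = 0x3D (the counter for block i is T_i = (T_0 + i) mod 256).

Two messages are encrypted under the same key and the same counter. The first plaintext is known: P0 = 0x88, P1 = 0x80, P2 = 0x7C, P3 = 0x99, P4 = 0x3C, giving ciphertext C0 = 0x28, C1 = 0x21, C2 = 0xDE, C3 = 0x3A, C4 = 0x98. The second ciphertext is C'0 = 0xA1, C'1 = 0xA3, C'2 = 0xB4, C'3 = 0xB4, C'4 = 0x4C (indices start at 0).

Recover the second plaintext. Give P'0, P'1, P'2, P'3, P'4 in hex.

In CTR with a reused counter, both messages share the same keystream S_i, so C_i ⊕ C'_i = P_i ⊕ P'_i and thus P'_i = P_i ⊕ C_i ⊕ C'_i.
P'0: 0x88 ⊕ 0x28 ⊕ 0xA1 = 0x01.
P'1: 0x80 ⊕ 0x21 ⊕ 0xA3 = 0x02.
P'2: 0x7C ⊕ 0xDE ⊕ 0xB4 = 0x16.
P'3: 0x99 ⊕ 0x3A ⊕ 0xB4 = 0x17.
P'4: 0x3C ⊕ 0x98 ⊕ 0x4C = 0xE8.

P'0 = 0x01, P'1 = 0x02, P'2 = 0x16, P'3 = 0x17, P'4 = 0xE8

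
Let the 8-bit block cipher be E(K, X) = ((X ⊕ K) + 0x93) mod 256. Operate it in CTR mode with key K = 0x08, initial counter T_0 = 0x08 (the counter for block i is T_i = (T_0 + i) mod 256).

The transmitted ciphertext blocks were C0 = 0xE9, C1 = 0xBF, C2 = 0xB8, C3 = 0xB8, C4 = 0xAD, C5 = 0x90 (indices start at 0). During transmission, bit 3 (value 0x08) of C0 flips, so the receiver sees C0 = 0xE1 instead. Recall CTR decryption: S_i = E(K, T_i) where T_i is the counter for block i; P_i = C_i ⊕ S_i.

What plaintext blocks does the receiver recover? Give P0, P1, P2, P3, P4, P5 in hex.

P0 = 0x72, P1 = 0x2B, P2 = 0x2D, P3 = 0x2E, P4 = 0x3A, P5 = 0x08

Only C0 changed, to 0xE1. In CTR, a change in C_i flips the same bit in P_i only; the keystream is unaffected. Decrypting the received ciphertext:
P0: T = 0x08, S = E(K, T) = 0x93; 0xE1 ⊕ 0x93 = 0x72.
P1: T = 0x09, S = E(K, T) = 0x94; 0xBF ⊕ 0x94 = 0x2B.
P2: T = 0x0A, S = E(K, T) = 0x95; 0xB8 ⊕ 0x95 = 0x2D.
P3: T = 0x0B, S = E(K, T) = 0x96; 0xB8 ⊕ 0x96 = 0x2E.
P4: T = 0x0C, S = E(K, T) = 0x97; 0xAD ⊕ 0x97 = 0x3A.
P5: T = 0x0D, S = E(K, T) = 0x98; 0x90 ⊕ 0x98 = 0x08.
Blocks that differ from the original plaintext: P0.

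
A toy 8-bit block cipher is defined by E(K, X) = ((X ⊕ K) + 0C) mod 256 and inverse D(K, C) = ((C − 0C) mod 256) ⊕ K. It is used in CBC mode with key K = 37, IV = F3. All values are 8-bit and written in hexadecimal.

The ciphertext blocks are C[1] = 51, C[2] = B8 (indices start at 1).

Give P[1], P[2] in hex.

P[1] = 81, P[2] = CA

CBC decryption: P_i = D(K, C_i) ⊕ C_{i−1}, with C_{0} = IV.
P[1]: D(K, 51) = 72; 72 ⊕ F3 = 81.
P[2]: D(K, B8) = 9B; 9B ⊕ 51 = CA.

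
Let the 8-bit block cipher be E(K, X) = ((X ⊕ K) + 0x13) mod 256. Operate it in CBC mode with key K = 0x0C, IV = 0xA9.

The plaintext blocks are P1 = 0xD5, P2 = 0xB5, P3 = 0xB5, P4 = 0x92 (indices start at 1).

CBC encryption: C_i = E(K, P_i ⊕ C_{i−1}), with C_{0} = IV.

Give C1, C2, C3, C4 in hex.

C1 = 0x83, C2 = 0x4D, C3 = 0x07, C4 = 0xAC

C1: P1 ⊕ 0xA9 = 0x7C; E(K, 0x7C) = 0x83.
C2: P2 ⊕ 0x83 = 0x36; E(K, 0x36) = 0x4D.
C3: P3 ⊕ 0x4D = 0xF8; E(K, 0xF8) = 0x07.
C4: P4 ⊕ 0x07 = 0x95; E(K, 0x95) = 0xAC.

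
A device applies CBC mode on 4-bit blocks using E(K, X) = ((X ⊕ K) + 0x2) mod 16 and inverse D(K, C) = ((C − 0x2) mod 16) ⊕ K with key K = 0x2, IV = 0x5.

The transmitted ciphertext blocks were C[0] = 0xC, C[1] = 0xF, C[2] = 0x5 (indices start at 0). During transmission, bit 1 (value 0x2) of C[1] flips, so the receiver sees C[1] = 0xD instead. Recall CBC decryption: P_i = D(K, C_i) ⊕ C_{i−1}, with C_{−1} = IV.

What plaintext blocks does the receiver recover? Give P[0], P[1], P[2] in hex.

Only C[1] changed, to 0xD. In CBC, a change in C_i garbles P_i and flips the same bit in P_{i+1}. Decrypting the received ciphertext:
P[0]: D(K, 0xC) = 0x8; 0x8 ⊕ 0x5 = 0xD.
P[1]: D(K, 0xD) = 0x9; 0x9 ⊕ 0xC = 0x5.
P[2]: D(K, 0x5) = 0x1; 0x1 ⊕ 0xD = 0xC.
Blocks that differ from the original plaintext: P[1], P[2].

P[0] = 0xD, P[1] = 0x5, P[2] = 0xC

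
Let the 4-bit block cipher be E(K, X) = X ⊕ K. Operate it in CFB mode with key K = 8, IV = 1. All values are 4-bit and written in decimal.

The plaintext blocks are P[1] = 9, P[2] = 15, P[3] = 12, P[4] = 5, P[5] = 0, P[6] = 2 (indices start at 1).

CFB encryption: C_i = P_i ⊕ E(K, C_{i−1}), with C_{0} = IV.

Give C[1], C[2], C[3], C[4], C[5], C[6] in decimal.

C[1] = 0, C[2] = 7, C[3] = 3, C[4] = 14, C[5] = 6, C[6] = 12

C[1]: E(K, 1) = 9; 9 ⊕ 9 = 0.
C[2]: E(K, 0) = 8; 15 ⊕ 8 = 7.
C[3]: E(K, 7) = 15; 12 ⊕ 15 = 3.
C[4]: E(K, 3) = 11; 5 ⊕ 11 = 14.
C[5]: E(K, 14) = 6; 0 ⊕ 6 = 6.
C[6]: E(K, 6) = 14; 2 ⊕ 14 = 12.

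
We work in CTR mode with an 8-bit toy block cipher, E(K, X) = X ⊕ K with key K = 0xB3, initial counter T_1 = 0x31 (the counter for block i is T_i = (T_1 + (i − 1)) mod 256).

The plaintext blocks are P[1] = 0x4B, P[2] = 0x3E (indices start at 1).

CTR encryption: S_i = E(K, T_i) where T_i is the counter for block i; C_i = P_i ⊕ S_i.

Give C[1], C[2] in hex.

C[1] = 0xC9, C[2] = 0xBF

C[1]: T = 0x31, S = E(K, T) = 0x82; 0x4B ⊕ 0x82 = 0xC9.
C[2]: T = 0x32, S = E(K, T) = 0x81; 0x3E ⊕ 0x81 = 0xBF.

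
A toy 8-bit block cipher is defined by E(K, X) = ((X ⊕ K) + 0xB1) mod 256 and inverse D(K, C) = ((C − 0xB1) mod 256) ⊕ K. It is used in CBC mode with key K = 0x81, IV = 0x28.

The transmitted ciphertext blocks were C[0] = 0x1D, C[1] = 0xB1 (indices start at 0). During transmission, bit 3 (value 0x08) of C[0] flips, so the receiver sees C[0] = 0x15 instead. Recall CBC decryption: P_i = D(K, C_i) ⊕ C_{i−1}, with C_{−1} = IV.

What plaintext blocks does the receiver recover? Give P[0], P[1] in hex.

P[0] = 0xCD, P[1] = 0x94

Only C[0] changed, to 0x15. In CBC, a change in C_i garbles P_i and flips the same bit in P_{i+1}. Decrypting the received ciphertext:
P[0]: D(K, 0x15) = 0xE5; 0xE5 ⊕ 0x28 = 0xCD.
P[1]: D(K, 0xB1) = 0x81; 0x81 ⊕ 0x15 = 0x94.
Blocks that differ from the original plaintext: P[0], P[1].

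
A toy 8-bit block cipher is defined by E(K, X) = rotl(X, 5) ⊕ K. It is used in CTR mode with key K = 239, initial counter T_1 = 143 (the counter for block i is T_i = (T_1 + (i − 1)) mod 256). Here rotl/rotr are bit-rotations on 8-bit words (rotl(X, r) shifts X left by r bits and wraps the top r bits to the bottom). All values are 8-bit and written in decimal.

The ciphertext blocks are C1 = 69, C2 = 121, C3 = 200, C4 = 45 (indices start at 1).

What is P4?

P4 = 144

CTR decryption: S_i = E(K, T_i) where T_i is the counter for block i; P_i = C_i ⊕ S_i.
P4: T = 146, S = E(K, T) = 189; 45 ⊕ 189 = 144.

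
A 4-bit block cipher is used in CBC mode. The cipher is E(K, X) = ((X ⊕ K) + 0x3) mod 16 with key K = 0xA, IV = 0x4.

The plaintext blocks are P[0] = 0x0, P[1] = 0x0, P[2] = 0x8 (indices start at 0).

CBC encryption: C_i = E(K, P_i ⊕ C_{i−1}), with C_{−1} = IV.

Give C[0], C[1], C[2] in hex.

C[0] = 0x1, C[1] = 0xE, C[2] = 0xF

C[0]: P[0] ⊕ 0x4 = 0x4; E(K, 0x4) = 0x1.
C[1]: P[1] ⊕ 0x1 = 0x1; E(K, 0x1) = 0xE.
C[2]: P[2] ⊕ 0xE = 0x6; E(K, 0x6) = 0xF.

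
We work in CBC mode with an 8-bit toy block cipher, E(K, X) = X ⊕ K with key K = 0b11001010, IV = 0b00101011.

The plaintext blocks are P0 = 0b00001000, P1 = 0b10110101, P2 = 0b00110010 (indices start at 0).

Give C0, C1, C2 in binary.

CBC encryption: C_i = E(K, P_i ⊕ C_{i−1}), with C_{−1} = IV.
C0: P0 ⊕ 0b00101011 = 0b00100011; E(K, 0b00100011) = 0b11101001.
C1: P1 ⊕ 0b11101001 = 0b01011100; E(K, 0b01011100) = 0b10010110.
C2: P2 ⊕ 0b10010110 = 0b10100100; E(K, 0b10100100) = 0b01101110.

C0 = 0b11101001, C1 = 0b10010110, C2 = 0b01101110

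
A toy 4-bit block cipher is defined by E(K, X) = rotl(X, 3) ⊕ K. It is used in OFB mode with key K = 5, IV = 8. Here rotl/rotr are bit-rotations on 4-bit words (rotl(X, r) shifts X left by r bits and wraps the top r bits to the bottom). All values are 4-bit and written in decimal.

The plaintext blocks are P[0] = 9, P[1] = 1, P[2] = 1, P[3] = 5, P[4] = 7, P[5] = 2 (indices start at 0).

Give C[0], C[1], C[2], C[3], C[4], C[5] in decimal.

C[0] = 8, C[1] = 12, C[2] = 10, C[3] = 13, C[4] = 6, C[5] = 15

OFB encryption: S_i = E(K, S_{i−1}) with S_{−1} = IV; C_i = P_i ⊕ S_i.
C[0]: S = E(K, 8) = 1; 9 ⊕ 1 = 8.
C[1]: S = E(K, 1) = 13; 1 ⊕ 13 = 12.
C[2]: S = E(K, 13) = 11; 1 ⊕ 11 = 10.
C[3]: S = E(K, 11) = 8; 5 ⊕ 8 = 13.
C[4]: S = E(K, 8) = 1; 7 ⊕ 1 = 6.
C[5]: S = E(K, 1) = 13; 2 ⊕ 13 = 15.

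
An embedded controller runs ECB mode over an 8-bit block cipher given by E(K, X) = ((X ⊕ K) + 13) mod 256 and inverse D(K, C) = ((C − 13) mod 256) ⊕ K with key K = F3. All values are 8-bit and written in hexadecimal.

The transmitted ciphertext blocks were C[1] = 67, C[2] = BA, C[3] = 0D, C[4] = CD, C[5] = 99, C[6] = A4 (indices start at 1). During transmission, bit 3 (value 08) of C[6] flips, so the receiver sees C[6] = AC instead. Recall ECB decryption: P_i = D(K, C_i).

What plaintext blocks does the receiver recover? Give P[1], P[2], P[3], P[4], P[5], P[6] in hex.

P[1] = A7, P[2] = 54, P[3] = 09, P[4] = 49, P[5] = 75, P[6] = 6A

Only C[6] changed, to AC. In ECB, a change in C_i affects only P_i. Decrypting the received ciphertext:
P[1]: D(K, 67) = A7.
P[2]: D(K, BA) = 54.
P[3]: D(K, 0D) = 09.
P[4]: D(K, CD) = 49.
P[5]: D(K, 99) = 75.
P[6]: D(K, AC) = 6A.
Blocks that differ from the original plaintext: P[6].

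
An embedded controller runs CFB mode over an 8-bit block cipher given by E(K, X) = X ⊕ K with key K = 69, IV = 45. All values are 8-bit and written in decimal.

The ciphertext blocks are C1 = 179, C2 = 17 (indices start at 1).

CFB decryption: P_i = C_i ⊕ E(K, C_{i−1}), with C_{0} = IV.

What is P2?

P2 = 231

P2: E(K, 179) = 246; 17 ⊕ 246 = 231.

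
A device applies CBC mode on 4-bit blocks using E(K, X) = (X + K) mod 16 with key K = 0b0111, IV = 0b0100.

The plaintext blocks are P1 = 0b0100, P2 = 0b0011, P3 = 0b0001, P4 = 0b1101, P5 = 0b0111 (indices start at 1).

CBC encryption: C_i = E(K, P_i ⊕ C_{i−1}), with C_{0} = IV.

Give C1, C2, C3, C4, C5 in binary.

C1 = 0b0111, C2 = 0b1011, C3 = 0b0001, C4 = 0b0011, C5 = 0b1011

C1: P1 ⊕ 0b0100 = 0b0000; E(K, 0b0000) = 0b0111.
C2: P2 ⊕ 0b0111 = 0b0100; E(K, 0b0100) = 0b1011.
C3: P3 ⊕ 0b1011 = 0b1010; E(K, 0b1010) = 0b0001.
C4: P4 ⊕ 0b0001 = 0b1100; E(K, 0b1100) = 0b0011.
C5: P5 ⊕ 0b0011 = 0b0100; E(K, 0b0100) = 0b1011.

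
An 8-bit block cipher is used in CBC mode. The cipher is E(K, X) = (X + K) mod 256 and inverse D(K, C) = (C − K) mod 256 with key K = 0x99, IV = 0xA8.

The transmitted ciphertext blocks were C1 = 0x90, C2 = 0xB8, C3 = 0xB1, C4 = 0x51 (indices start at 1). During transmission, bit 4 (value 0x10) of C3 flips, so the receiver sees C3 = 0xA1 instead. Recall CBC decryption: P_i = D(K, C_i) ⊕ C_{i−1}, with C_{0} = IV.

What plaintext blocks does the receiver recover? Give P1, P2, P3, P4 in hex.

Only C3 changed, to 0xA1. In CBC, a change in C_i garbles P_i and flips the same bit in P_{i+1}. Decrypting the received ciphertext:
P1: D(K, 0x90) = 0xF7; 0xF7 ⊕ 0xA8 = 0x5F.
P2: D(K, 0xB8) = 0x1F; 0x1F ⊕ 0x90 = 0x8F.
P3: D(K, 0xA1) = 0x08; 0x08 ⊕ 0xB8 = 0xB0.
P4: D(K, 0x51) = 0xB8; 0xB8 ⊕ 0xA1 = 0x19.
Blocks that differ from the original plaintext: P3, P4.

P1 = 0x5F, P2 = 0x8F, P3 = 0xB0, P4 = 0x19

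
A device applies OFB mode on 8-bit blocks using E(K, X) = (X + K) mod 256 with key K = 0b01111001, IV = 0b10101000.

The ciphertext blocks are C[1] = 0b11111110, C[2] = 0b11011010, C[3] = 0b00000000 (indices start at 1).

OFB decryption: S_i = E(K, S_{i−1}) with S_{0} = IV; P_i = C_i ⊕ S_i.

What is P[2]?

P[1]: S = E(K, 0b10101000) = 0b00100001; 0b11111110 ⊕ 0b00100001 = 0b11011111.
P[2]: S = E(K, 0b00100001) = 0b10011010; 0b11011010 ⊕ 0b10011010 = 0b01000000.

P[2] = 0b01000000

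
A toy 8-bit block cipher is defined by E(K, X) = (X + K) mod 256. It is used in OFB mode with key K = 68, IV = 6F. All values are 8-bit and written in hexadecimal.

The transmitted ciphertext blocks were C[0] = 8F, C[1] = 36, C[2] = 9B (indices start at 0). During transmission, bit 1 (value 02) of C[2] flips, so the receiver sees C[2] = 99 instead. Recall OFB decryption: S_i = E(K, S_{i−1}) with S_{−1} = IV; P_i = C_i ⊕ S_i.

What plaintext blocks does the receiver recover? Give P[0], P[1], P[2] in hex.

P[0] = 58, P[1] = 09, P[2] = 3E

Only C[2] changed, to 99. In OFB, a change in C_i flips the same bit in P_i only; the keystream is unaffected. Decrypting the received ciphertext:
P[0]: S = E(K, 6F) = D7; 8F ⊕ D7 = 58.
P[1]: S = E(K, D7) = 3F; 36 ⊕ 3F = 09.
P[2]: S = E(K, 3F) = A7; 99 ⊕ A7 = 3E.
Blocks that differ from the original plaintext: P[2].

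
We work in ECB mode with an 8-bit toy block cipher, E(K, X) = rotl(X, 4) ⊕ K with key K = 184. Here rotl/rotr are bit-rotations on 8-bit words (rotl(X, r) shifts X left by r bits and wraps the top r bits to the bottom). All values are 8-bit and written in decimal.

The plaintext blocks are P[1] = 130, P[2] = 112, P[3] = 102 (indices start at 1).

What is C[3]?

C[3] = 222

ECB encryption: C_i = E(K, P_i).
C[3]: E(K, 102) = 222.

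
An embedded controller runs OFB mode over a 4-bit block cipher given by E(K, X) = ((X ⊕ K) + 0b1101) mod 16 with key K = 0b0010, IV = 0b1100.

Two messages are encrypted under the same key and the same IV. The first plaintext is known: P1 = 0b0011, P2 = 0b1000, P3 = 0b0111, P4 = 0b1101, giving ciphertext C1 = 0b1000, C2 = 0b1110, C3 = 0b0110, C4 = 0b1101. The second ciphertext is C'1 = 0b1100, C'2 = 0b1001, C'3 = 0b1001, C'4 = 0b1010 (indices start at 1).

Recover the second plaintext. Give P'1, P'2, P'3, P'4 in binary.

In OFB with a reused IV, both messages share the same keystream S_i, so C_i ⊕ C'_i = P_i ⊕ P'_i and thus P'_i = P_i ⊕ C_i ⊕ C'_i.
P'1: 0b0011 ⊕ 0b1000 ⊕ 0b1100 = 0b0111.
P'2: 0b1000 ⊕ 0b1110 ⊕ 0b1001 = 0b1111.
P'3: 0b0111 ⊕ 0b0110 ⊕ 0b1001 = 0b1000.
P'4: 0b1101 ⊕ 0b1101 ⊕ 0b1010 = 0b1010.

P'1 = 0b0111, P'2 = 0b1111, P'3 = 0b1000, P'4 = 0b1010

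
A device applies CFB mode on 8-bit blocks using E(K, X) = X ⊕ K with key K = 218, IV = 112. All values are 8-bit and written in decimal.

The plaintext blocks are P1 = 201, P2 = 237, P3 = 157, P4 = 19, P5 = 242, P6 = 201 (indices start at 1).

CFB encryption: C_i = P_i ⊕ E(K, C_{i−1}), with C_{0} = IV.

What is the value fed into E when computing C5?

218

C1: E(K, 112) = 170; 201 ⊕ 170 = 99.
C2: E(K, 99) = 185; 237 ⊕ 185 = 84.
C3: E(K, 84) = 142; 157 ⊕ 142 = 19.
C4: E(K, 19) = 201; 19 ⊕ 201 = 218.
C5: E(K, 218) = 0; 242 ⊕ 0 = 242.
So the input to E for block 5 is 218.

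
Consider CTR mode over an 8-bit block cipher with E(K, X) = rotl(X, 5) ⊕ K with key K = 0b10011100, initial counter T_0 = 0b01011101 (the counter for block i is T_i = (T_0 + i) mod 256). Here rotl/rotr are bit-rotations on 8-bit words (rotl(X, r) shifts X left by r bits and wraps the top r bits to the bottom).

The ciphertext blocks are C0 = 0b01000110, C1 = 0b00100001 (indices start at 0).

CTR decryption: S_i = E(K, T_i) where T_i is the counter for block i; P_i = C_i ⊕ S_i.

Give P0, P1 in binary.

P0 = 0b01110001, P1 = 0b01110110

P0: T = 0b01011101, S = E(K, T) = 0b00110111; 0b01000110 ⊕ 0b00110111 = 0b01110001.
P1: T = 0b01011110, S = E(K, T) = 0b01010111; 0b00100001 ⊕ 0b01010111 = 0b01110110.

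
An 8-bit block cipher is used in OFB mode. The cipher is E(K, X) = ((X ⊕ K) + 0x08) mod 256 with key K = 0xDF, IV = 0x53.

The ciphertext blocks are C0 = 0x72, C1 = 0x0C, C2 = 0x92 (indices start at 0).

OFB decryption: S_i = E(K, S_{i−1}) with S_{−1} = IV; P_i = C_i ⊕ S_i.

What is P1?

P0: S = E(K, 0x53) = 0x94; 0x72 ⊕ 0x94 = 0xE6.
P1: S = E(K, 0x94) = 0x53; 0x0C ⊕ 0x53 = 0x5F.

P1 = 0x5F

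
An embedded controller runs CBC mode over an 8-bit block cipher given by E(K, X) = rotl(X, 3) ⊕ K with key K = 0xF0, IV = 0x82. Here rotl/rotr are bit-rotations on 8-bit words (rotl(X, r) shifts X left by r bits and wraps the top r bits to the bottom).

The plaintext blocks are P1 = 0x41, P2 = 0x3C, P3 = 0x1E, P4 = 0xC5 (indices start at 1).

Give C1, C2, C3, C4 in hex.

CBC encryption: C_i = E(K, P_i ⊕ C_{i−1}), with C_{0} = IV.
C1: P1 ⊕ 0x82 = 0xC3; E(K, 0xC3) = 0xEE.
C2: P2 ⊕ 0xEE = 0xD2; E(K, 0xD2) = 0x66.
C3: P3 ⊕ 0x66 = 0x78; E(K, 0x78) = 0x33.
C4: P4 ⊕ 0x33 = 0xF6; E(K, 0xF6) = 0x47.

C1 = 0xEE, C2 = 0x66, C3 = 0x33, C4 = 0x47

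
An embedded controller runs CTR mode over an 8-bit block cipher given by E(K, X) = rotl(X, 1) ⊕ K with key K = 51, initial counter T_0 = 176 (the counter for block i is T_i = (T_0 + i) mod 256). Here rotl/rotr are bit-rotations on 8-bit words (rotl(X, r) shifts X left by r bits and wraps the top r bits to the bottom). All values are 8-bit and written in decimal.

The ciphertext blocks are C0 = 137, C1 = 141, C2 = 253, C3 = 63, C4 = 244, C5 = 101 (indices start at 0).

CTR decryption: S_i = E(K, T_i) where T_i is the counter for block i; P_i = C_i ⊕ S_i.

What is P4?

P4: T = 180, S = E(K, T) = 90; 244 ⊕ 90 = 174.

P4 = 174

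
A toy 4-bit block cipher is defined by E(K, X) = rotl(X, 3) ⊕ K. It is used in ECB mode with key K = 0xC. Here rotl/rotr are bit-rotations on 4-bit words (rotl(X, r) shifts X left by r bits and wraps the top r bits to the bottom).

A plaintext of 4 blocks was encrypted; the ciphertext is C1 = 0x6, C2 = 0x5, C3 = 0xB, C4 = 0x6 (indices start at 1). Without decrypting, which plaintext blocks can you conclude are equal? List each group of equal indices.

ECB encrypts each block independently with the same key, so equal ciphertext blocks imply equal plaintext blocks.
C1 = C4 = 0x6, so P1 = P4.

P1 = P4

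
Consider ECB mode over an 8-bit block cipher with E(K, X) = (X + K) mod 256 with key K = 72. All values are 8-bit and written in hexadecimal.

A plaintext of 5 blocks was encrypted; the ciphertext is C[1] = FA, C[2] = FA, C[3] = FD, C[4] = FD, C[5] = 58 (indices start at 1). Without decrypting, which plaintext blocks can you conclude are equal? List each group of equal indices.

P[1] = P[2]; P[3] = P[4]

ECB encrypts each block independently with the same key, so equal ciphertext blocks imply equal plaintext blocks.
C[1] = C[2] = FA, so P[1] = P[2].
C[3] = C[4] = FD, so P[3] = P[4].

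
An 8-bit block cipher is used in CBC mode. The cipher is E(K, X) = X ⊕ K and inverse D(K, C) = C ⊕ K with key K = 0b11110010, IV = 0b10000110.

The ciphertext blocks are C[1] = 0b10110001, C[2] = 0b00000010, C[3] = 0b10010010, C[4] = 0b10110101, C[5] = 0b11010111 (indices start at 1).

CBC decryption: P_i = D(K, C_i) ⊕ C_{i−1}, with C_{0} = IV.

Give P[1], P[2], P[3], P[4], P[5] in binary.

P[1]: D(K, 0b10110001) = 0b01000011; 0b01000011 ⊕ 0b10000110 = 0b11000101.
P[2]: D(K, 0b00000010) = 0b11110000; 0b11110000 ⊕ 0b10110001 = 0b01000001.
P[3]: D(K, 0b10010010) = 0b01100000; 0b01100000 ⊕ 0b00000010 = 0b01100010.
P[4]: D(K, 0b10110101) = 0b01000111; 0b01000111 ⊕ 0b10010010 = 0b11010101.
P[5]: D(K, 0b11010111) = 0b00100101; 0b00100101 ⊕ 0b10110101 = 0b10010000.

P[1] = 0b11000101, P[2] = 0b01000001, P[3] = 0b01100010, P[4] = 0b11010101, P[5] = 0b10010000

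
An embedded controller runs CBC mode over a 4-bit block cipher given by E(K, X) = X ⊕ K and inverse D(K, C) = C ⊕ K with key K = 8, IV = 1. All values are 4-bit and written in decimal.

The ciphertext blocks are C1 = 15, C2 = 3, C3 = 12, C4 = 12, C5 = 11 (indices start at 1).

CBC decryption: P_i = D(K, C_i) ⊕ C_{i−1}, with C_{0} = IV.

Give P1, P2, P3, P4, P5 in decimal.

P1 = 6, P2 = 4, P3 = 7, P4 = 8, P5 = 15

P1: D(K, 15) = 7; 7 ⊕ 1 = 6.
P2: D(K, 3) = 11; 11 ⊕ 15 = 4.
P3: D(K, 12) = 4; 4 ⊕ 3 = 7.
P4: D(K, 12) = 4; 4 ⊕ 12 = 8.
P5: D(K, 11) = 3; 3 ⊕ 12 = 15.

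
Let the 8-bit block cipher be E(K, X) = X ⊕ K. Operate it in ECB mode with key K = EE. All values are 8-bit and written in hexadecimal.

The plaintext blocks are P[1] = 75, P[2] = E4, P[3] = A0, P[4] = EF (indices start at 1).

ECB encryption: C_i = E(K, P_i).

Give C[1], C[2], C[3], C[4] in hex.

C[1] = 9B, C[2] = 0A, C[3] = 4E, C[4] = 01

C[1]: E(K, 75) = 9B.
C[2]: E(K, E4) = 0A.
C[3]: E(K, A0) = 4E.
C[4]: E(K, EF) = 01.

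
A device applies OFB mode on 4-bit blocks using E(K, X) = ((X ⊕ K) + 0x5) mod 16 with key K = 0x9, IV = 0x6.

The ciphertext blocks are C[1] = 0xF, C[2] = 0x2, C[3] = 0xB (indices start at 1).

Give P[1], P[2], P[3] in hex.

P[1] = 0xB, P[2] = 0x0, P[3] = 0xB

OFB decryption: S_i = E(K, S_{i−1}) with S_{0} = IV; P_i = C_i ⊕ S_i.
P[1]: S = E(K, 0x6) = 0x4; 0xF ⊕ 0x4 = 0xB.
P[2]: S = E(K, 0x4) = 0x2; 0x2 ⊕ 0x2 = 0x0.
P[3]: S = E(K, 0x2) = 0x0; 0xB ⊕ 0x0 = 0xB.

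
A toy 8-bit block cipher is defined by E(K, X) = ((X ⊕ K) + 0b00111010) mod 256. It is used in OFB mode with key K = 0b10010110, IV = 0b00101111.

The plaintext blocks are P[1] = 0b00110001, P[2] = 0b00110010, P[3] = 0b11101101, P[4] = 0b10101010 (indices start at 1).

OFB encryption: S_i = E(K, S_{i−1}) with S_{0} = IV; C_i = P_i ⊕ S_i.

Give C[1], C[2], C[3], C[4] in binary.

C[1]: S = E(K, 0b00101111) = 0b11110011; 0b00110001 ⊕ 0b11110011 = 0b11000010.
C[2]: S = E(K, 0b11110011) = 0b10011111; 0b00110010 ⊕ 0b10011111 = 0b10101101.
C[3]: S = E(K, 0b10011111) = 0b01000011; 0b11101101 ⊕ 0b01000011 = 0b10101110.
C[4]: S = E(K, 0b01000011) = 0b00001111; 0b10101010 ⊕ 0b00001111 = 0b10100101.

C[1] = 0b11000010, C[2] = 0b10101101, C[3] = 0b10101110, C[4] = 0b10100101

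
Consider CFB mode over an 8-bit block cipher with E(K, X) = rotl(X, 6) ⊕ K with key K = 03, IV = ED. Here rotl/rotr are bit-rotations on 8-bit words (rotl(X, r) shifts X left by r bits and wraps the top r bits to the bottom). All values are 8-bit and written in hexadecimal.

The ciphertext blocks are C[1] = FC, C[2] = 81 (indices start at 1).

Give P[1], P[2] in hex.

CFB decryption: P_i = C_i ⊕ E(K, C_{i−1}), with C_{0} = IV.
P[1]: E(K, ED) = 78; FC ⊕ 78 = 84.
P[2]: E(K, FC) = 3C; 81 ⊕ 3C = BD.

P[1] = 84, P[2] = BD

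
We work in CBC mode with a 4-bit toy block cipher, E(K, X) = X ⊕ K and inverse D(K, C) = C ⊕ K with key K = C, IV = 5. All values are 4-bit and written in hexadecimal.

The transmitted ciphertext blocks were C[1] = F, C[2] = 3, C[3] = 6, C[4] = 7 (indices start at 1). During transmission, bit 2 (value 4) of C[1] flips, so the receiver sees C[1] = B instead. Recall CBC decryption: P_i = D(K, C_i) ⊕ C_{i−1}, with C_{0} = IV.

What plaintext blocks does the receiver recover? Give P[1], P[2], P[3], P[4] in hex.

P[1] = 2, P[2] = 4, P[3] = 9, P[4] = D

Only C[1] changed, to B. In CBC, a change in C_i garbles P_i and flips the same bit in P_{i+1}. Decrypting the received ciphertext:
P[1]: D(K, B) = 7; 7 ⊕ 5 = 2.
P[2]: D(K, 3) = F; F ⊕ B = 4.
P[3]: D(K, 6) = A; A ⊕ 3 = 9.
P[4]: D(K, 7) = B; B ⊕ 6 = D.
Blocks that differ from the original plaintext: P[1], P[2].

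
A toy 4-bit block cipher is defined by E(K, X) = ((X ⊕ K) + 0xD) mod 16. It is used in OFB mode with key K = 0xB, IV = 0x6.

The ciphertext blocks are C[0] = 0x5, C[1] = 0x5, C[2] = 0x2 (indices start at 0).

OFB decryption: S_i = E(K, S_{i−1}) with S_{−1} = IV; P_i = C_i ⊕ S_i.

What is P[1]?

P[0]: S = E(K, 0x6) = 0xA; 0x5 ⊕ 0xA = 0xF.
P[1]: S = E(K, 0xA) = 0xE; 0x5 ⊕ 0xE = 0xB.

P[1] = 0xB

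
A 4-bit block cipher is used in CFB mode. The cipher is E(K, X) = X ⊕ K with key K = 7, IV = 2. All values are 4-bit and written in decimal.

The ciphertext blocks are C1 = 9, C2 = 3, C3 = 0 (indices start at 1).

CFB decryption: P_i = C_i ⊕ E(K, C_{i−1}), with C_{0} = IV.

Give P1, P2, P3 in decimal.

P1: E(K, 2) = 5; 9 ⊕ 5 = 12.
P2: E(K, 9) = 14; 3 ⊕ 14 = 13.
P3: E(K, 3) = 4; 0 ⊕ 4 = 4.

P1 = 12, P2 = 13, P3 = 4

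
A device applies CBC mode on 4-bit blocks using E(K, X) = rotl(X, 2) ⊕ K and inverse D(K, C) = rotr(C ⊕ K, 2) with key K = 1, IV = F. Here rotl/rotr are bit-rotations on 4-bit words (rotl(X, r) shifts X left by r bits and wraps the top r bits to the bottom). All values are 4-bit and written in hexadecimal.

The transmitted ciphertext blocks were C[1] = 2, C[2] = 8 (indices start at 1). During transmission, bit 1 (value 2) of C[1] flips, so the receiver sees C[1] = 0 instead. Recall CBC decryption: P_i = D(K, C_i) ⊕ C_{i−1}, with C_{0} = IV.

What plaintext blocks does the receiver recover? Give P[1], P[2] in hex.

Only C[1] changed, to 0. In CBC, a change in C_i garbles P_i and flips the same bit in P_{i+1}. Decrypting the received ciphertext:
P[1]: D(K, 0) = 4; 4 ⊕ F = B.
P[2]: D(K, 8) = 6; 6 ⊕ 0 = 6.
Blocks that differ from the original plaintext: P[1], P[2].

P[1] = B, P[2] = 6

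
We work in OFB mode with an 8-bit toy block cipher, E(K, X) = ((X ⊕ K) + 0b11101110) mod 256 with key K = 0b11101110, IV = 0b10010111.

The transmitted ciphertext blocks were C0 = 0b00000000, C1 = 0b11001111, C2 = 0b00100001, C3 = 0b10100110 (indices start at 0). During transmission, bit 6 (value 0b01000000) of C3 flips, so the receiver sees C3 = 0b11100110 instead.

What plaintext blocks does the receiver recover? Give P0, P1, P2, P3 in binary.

P0 = 0b01100111, P1 = 0b10111000, P2 = 0b10100110, P3 = 0b10110001

OFB decryption: S_i = E(K, S_{i−1}) with S_{−1} = IV; P_i = C_i ⊕ S_i.
Only C3 changed, to 0b11100110. In OFB, a change in C_i flips the same bit in P_i only; the keystream is unaffected. Decrypting the received ciphertext:
P0: S = E(K, 0b10010111) = 0b01100111; 0b00000000 ⊕ 0b01100111 = 0b01100111.
P1: S = E(K, 0b01100111) = 0b01110111; 0b11001111 ⊕ 0b01110111 = 0b10111000.
P2: S = E(K, 0b01110111) = 0b10000111; 0b00100001 ⊕ 0b10000111 = 0b10100110.
P3: S = E(K, 0b10000111) = 0b01010111; 0b11100110 ⊕ 0b01010111 = 0b10110001.
Blocks that differ from the original plaintext: P3.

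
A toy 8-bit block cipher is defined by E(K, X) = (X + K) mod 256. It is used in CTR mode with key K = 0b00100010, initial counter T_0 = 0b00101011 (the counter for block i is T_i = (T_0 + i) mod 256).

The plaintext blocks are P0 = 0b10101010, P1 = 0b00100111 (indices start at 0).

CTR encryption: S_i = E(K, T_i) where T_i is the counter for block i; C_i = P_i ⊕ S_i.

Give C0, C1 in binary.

C0 = 0b11100111, C1 = 0b01101001

C0: T = 0b00101011, S = E(K, T) = 0b01001101; 0b10101010 ⊕ 0b01001101 = 0b11100111.
C1: T = 0b00101100, S = E(K, T) = 0b01001110; 0b00100111 ⊕ 0b01001110 = 0b01101001.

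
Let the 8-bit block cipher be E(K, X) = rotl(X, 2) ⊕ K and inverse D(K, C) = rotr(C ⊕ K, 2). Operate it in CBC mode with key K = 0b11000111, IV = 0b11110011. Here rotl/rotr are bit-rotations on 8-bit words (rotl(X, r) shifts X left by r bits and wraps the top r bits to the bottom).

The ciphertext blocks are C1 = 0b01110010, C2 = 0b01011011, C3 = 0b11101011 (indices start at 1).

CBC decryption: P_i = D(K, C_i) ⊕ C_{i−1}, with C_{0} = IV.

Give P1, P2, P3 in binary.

P1 = 0b10011110, P2 = 0b01010101, P3 = 0b01010000

P1: D(K, 0b01110010) = 0b01101101; 0b01101101 ⊕ 0b11110011 = 0b10011110.
P2: D(K, 0b01011011) = 0b00100111; 0b00100111 ⊕ 0b01110010 = 0b01010101.
P3: D(K, 0b11101011) = 0b00001011; 0b00001011 ⊕ 0b01011011 = 0b01010000.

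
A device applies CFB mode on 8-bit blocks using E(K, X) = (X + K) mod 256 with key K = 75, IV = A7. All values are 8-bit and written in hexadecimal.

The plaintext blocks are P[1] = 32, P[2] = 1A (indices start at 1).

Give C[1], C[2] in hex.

CFB encryption: C_i = P_i ⊕ E(K, C_{i−1}), with C_{0} = IV.
C[1]: E(K, A7) = 1C; 32 ⊕ 1C = 2E.
C[2]: E(K, 2E) = A3; 1A ⊕ A3 = B9.

C[1] = 2E, C[2] = B9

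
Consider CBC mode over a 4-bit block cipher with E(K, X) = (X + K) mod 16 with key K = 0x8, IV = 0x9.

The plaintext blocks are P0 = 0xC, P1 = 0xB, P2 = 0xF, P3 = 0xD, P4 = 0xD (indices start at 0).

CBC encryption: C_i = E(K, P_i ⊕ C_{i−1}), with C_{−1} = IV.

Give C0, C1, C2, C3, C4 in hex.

C0 = 0xD, C1 = 0xE, C2 = 0x9, C3 = 0xC, C4 = 0x9

C0: P0 ⊕ 0x9 = 0x5; E(K, 0x5) = 0xD.
C1: P1 ⊕ 0xD = 0x6; E(K, 0x6) = 0xE.
C2: P2 ⊕ 0xE = 0x1; E(K, 0x1) = 0x9.
C3: P3 ⊕ 0x9 = 0x4; E(K, 0x4) = 0xC.
C4: P4 ⊕ 0xC = 0x1; E(K, 0x1) = 0x9.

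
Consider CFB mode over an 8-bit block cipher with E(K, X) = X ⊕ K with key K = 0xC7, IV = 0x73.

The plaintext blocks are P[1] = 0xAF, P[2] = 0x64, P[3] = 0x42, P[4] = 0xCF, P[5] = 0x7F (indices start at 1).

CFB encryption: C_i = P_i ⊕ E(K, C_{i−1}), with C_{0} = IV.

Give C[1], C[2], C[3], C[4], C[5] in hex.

C[1]: E(K, 0x73) = 0xB4; 0xAF ⊕ 0xB4 = 0x1B.
C[2]: E(K, 0x1B) = 0xDC; 0x64 ⊕ 0xDC = 0xB8.
C[3]: E(K, 0xB8) = 0x7F; 0x42 ⊕ 0x7F = 0x3D.
C[4]: E(K, 0x3D) = 0xFA; 0xCF ⊕ 0xFA = 0x35.
C[5]: E(K, 0x35) = 0xF2; 0x7F ⊕ 0xF2 = 0x8D.

C[1] = 0x1B, C[2] = 0xB8, C[3] = 0x3D, C[4] = 0x35, C[5] = 0x8D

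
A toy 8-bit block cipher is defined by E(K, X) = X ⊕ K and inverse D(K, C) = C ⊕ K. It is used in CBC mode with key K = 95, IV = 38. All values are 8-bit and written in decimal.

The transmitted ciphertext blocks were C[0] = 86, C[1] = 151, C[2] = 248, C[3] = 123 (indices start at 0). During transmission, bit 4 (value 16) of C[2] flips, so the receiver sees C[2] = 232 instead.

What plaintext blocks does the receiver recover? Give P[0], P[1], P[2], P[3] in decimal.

P[0] = 47, P[1] = 158, P[2] = 32, P[3] = 204

CBC decryption: P_i = D(K, C_i) ⊕ C_{i−1}, with C_{−1} = IV.
Only C[2] changed, to 232. In CBC, a change in C_i garbles P_i and flips the same bit in P_{i+1}. Decrypting the received ciphertext:
P[0]: D(K, 86) = 9; 9 ⊕ 38 = 47.
P[1]: D(K, 151) = 200; 200 ⊕ 86 = 158.
P[2]: D(K, 232) = 183; 183 ⊕ 151 = 32.
P[3]: D(K, 123) = 36; 36 ⊕ 232 = 204.
Blocks that differ from the original plaintext: P[2], P[3].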